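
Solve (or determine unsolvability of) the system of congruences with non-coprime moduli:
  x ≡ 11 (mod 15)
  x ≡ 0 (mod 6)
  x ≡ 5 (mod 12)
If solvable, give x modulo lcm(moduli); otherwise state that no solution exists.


Moduli 15, 6, 12 are not pairwise coprime, so CRT works modulo lcm(m_i) when all pairwise compatibility conditions hold.
Pairwise compatibility: gcd(m_i, m_j) must divide a_i - a_j for every pair.
Merge one congruence at a time:
  Start: x ≡ 11 (mod 15).
  Combine with x ≡ 0 (mod 6): gcd(15, 6) = 3, and 0 - 11 = -11 is NOT divisible by 3.
    ⇒ system is inconsistent (no integer solution).

No solution (the system is inconsistent).


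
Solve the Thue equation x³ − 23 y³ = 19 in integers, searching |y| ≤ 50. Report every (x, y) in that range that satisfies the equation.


The equation is x³ - 23y³ = 19. For fixed y, x³ = 23·y³ + 19, so a solution requires the RHS to be a perfect cube.
Strategy: iterate y from -50 to 50, compute RHS = 23·y³ + 19, and check whether it is a (positive or negative) perfect cube.
Check small values of y:
  y = 0: RHS = 19 is not a perfect cube.
  y = 1: RHS = 42 is not a perfect cube.
  y = -1: RHS = -4 is not a perfect cube.
  y = 2: RHS = 203 is not a perfect cube.
  y = -2: RHS = -165 is not a perfect cube.
  y = 3: RHS = 640 is not a perfect cube.
  y = -3: RHS = -602 is not a perfect cube.
Continuing the search up to |y| = 50 finds no solutions either.
No (x, y) in the scanned range satisfies the equation.

No integer solutions with |y| ≤ 50.


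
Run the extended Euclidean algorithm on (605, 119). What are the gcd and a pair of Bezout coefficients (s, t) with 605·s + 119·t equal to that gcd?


Euclidean algorithm on (605, 119) — divide until remainder is 0:
  605 = 5 · 119 + 10
  119 = 11 · 10 + 9
  10 = 1 · 9 + 1
  9 = 9 · 1 + 0
gcd(605, 119) = 1.
Track Bezout coefficients alongside the remainders: start with r₀ = 605 = a·1 + b·0 (s = 1, t = 0) and r₁ = 119 = a·0 + b·1 (s = 0, t = 1); each new remainder r_{k+1} = r_{k-1} − q_k·r_k inherits s_{k+1} = s_{k-1} − q_k·s_k, t_{k+1} = t_{k-1} − q_k·t_k, so r_k = a·s_k + b·t_k at every step:
  q = 5: r = 10, s = 1 − 5·0 = 1, t = 0 − 5·1 = -5  (check: 605·1 + 119·(-5) = 10)
  q = 11: r = 9, s = 0 − 11·1 = -11, t = 1 − 11·(-5) = 56  (check: 605·(-11) + 119·56 = 9)
  q = 1: r = 1, s = 1 − 1·(-11) = 12, t = -5 − 1·56 = -61  (check: 605·12 + 119·(-61) = 1)
The row with r = 1 (the gcd) gives the Bezout coefficients s = 12, t = -61.
Result: 605 · (12) + 119 · (-61) = 1.

gcd(605, 119) = 1; s = 12, t = -61 (check: 605·12 + 119·(-61) = 1).


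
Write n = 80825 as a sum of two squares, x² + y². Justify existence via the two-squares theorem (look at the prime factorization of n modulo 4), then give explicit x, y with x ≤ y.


Step 1: Factor n = 80825 = 5^2 · 53 · 61.
Step 2: Check the mod-4 condition on each prime factor: 5 ≡ 1 (mod 4), exponent 2; 53 ≡ 1 (mod 4), exponent 1; 61 ≡ 1 (mod 4), exponent 1.
All primes ≡ 3 (mod 4) appear to even exponent (or don't appear), so by the two-squares theorem n IS expressible as a sum of two squares.
Step 3: Build a representation. Group n = k² · m with k = 5 and m = 53 · 61 = 3233 (a product of primes ≡ 1 (mod 4)); a representation of m scales to one of n via (k·x)² + (k·y)² = k²(x² + y²). Each prime p ≡ 1 (mod 4) is itself a sum of two squares; find a² by testing p − a² for a perfect square:
  53: 53 − 1² = 52, 53 − 2² = 49 = 7² ⇒ 53 = 2² + 7².
  61: 61 − 1² = 60, 61 − 2² = 57, 61 − 3² = 52, 61 − 4² = 45, 61 − 5² = 36 = 6² ⇒ 61 = 5² + 6².
  Combine using the Brahmagupta–Fibonacci identity (a² + b²)(c² + d²) = (ac − bd)² + (ad + bc)² = (ac + bd)² + (ad − bc)²:
  53 · 61 = 3233: from (2² + 7²)(5² + 6²), take (2·5 − 7·6, 2·6 + 7·5) = (10 − 42, 12 + 35) = (-32, 47); dropping signs (only squares matter) gives (32, 47); check 32² + 47² = 1024 + 2209 = 3233 ✓.
  Scale by k = 5: (5·32, 5·47) = (160, 235).
Step 4: Order so x ≤ y and verify: 160² + 235² = 25600 + 55225 = 80825 = n. ✓

n = 80825 = 160² + 235² (one valid representation with x ≤ y).


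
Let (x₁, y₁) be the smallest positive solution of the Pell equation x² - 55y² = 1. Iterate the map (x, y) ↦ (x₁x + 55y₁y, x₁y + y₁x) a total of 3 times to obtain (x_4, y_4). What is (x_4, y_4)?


Step 1: Find the fundamental solution (x₁, y₁) of x² - 55y² = 1.
  Expand √55 as a continued fraction. a₀ = ⌊√55⌋ = 7; iterate m_{k+1} = d_k·a_k − m_k, d_{k+1} = (55 − m_{k+1}²)/d_k, a_{k+1} = ⌊(a₀ + m_{k+1})/d_{k+1}⌋ (starting m₀ = 0, d₀ = 1), with convergents p_k = a_k·p_{k-1} + p_{k-2}, q_k = a_k·q_{k-1} + q_{k-2} (p₋₁ = 1, q₋₁ = 0):
  k = 0: a₀ = 7; p₀/q₀ = 7/1; p₀² − 55·q₀² = 49 − 55 = -6.
  k = 1: m = 7, d = 6, a = ⌊(7 + 7)/6⌋ = 2; p/q = (2·7 + 1)/(2·1 + 0) = 15/2; p² − 55·q² = 225 − 220 = 5.
  k = 2: m = 5, d = 5, a = ⌊(7 + 5)/5⌋ = 2; p/q = (2·15 + 7)/(2·2 + 1) = 37/5; p² − 55·q² = 1369 − 1375 = -6.
  k = 3: m = 5, d = 6, a = ⌊(7 + 5)/6⌋ = 2; p/q = (2·37 + 15)/(2·5 + 2) = 89/12; p² − 55·q² = 7921 − 7920 = 1.
  The first convergent with p² − 55·q² = 1 gives the fundamental solution (x₁, y₁) = (89, 12).
Step 2: Apply the recurrence (x_{n+1}, y_{n+1}) = (x₁x_n + 55y₁y_n, x₁y_n + y₁x_n) repeatedly.
  From (x_1, y_1) = (89, 12): x_2 = 89·89 + 55·12·12 = 15841; y_2 = 89·12 + 12·89 = 2136.
  From (x_2, y_2) = (15841, 2136): x_3 = 89·15841 + 55·12·2136 = 2819609; y_3 = 89·2136 + 12·15841 = 380196.
  From (x_3, y_3) = (2819609, 380196): x_4 = 89·2819609 + 55·12·380196 = 501874561; y_4 = 89·380196 + 12·2819609 = 67672752.
Step 3: Verify x_4² - 55·y_4² = 251878074978942721 - 251878074978942720 = 1 (should be 1). ✓

(x_1, y_1) = (89, 12); (x_4, y_4) = (501874561, 67672752).


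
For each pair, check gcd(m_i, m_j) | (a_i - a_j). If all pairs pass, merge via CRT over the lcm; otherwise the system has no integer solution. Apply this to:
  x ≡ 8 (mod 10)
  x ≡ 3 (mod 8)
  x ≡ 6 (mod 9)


Moduli 10, 8, 9 are not pairwise coprime, so CRT works modulo lcm(m_i) when all pairwise compatibility conditions hold.
Pairwise compatibility: gcd(m_i, m_j) must divide a_i - a_j for every pair.
Merge one congruence at a time:
  Start: x ≡ 8 (mod 10).
  Combine with x ≡ 3 (mod 8): gcd(10, 8) = 2, and 3 - 8 = -5 is NOT divisible by 2.
    ⇒ system is inconsistent (no integer solution).

No solution (the system is inconsistent).


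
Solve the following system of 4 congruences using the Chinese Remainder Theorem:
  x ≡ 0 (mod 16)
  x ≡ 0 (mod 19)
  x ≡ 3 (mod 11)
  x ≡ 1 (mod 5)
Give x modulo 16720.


Product of moduli M = 16 · 19 · 11 · 5 = 16720.
Merge one congruence at a time:
  Start: x ≡ 0 (mod 16).
  Combine with x ≡ 0 (mod 19); new modulus lcm = 304.
    Write x = 0 + 16·t and substitute into x ≡ 0 (mod 19): 16·t ≡ 0 − 0 = 0 (mod 19).
    The inverse of 16 mod 19 is 6 (since 16·6 = 96 = 5·19 + 1), so t ≡ 6·0 = 0 ≡ 0 (mod 19).
    Then x = 0 + 16·0 = 0, valid modulo lcm(16, 19) = 304: x ≡ 0 (mod 304).
  Combine with x ≡ 3 (mod 11); new modulus lcm = 3344.
    Write x = 0 + 304·t and substitute into x ≡ 3 (mod 11): 304·t ≡ 3 − 0 = 3 (mod 11).
    Reduce coefficients mod 11: 7·t ≡ 3 (mod 11).
    The inverse of 7 mod 11 is 8 (since 7·8 = 56 = 5·11 + 1), so t ≡ 8·3 = 24 ≡ 2 (mod 11).
    Then x = 0 + 304·2 = 608, valid modulo lcm(304, 11) = 3344: x ≡ 608 (mod 3344).
  Combine with x ≡ 1 (mod 5); new modulus lcm = 16720.
    Write x = 608 + 3344·t and substitute into x ≡ 1 (mod 5): 3344·t ≡ 1 − 608 = -607 (mod 5).
    Reduce coefficients mod 5: 4·t ≡ 3 (mod 5).
    The inverse of 4 mod 5 is 4 (since 4·4 = 16 = 3·5 + 1), so t ≡ 4·3 = 12 ≡ 2 (mod 5).
    Then x = 608 + 3344·2 = 7296, valid modulo lcm(3344, 5) = 16720: x ≡ 7296 (mod 16720).
Verify against each original: 7296 mod 16 = 0, 7296 mod 19 = 0, 7296 mod 11 = 3, 7296 mod 5 = 1.

x ≡ 7296 (mod 16720).


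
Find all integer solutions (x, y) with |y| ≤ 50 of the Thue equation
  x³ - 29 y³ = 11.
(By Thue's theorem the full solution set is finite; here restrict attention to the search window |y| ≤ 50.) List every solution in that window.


The equation is x³ - 29y³ = 11. For fixed y, x³ = 29·y³ + 11, so a solution requires the RHS to be a perfect cube.
Strategy: iterate y from -50 to 50, compute RHS = 29·y³ + 11, and check whether it is a (positive or negative) perfect cube.
Check small values of y:
  y = 0: RHS = 11 is not a perfect cube.
  y = 1: RHS = 40 is not a perfect cube.
  y = -1: RHS = -18 is not a perfect cube.
  y = 2: RHS = 243 is not a perfect cube.
  y = -2: RHS = -221 is not a perfect cube.
  y = 3: RHS = 794 is not a perfect cube.
  y = -3: RHS = -772 is not a perfect cube.
Continuing the search up to |y| = 50 finds no solutions either.
No (x, y) in the scanned range satisfies the equation.

No integer solutions with |y| ≤ 50.


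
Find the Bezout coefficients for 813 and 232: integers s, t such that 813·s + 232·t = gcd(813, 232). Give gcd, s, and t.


Euclidean algorithm on (813, 232) — divide until remainder is 0:
  813 = 3 · 232 + 117
  232 = 1 · 117 + 115
  117 = 1 · 115 + 2
  115 = 57 · 2 + 1
  2 = 2 · 1 + 0
gcd(813, 232) = 1.
Track Bezout coefficients alongside the remainders: start with r₀ = 813 = a·1 + b·0 (s = 1, t = 0) and r₁ = 232 = a·0 + b·1 (s = 0, t = 1); each new remainder r_{k+1} = r_{k-1} − q_k·r_k inherits s_{k+1} = s_{k-1} − q_k·s_k, t_{k+1} = t_{k-1} − q_k·t_k, so r_k = a·s_k + b·t_k at every step:
  q = 3: r = 117, s = 1 − 3·0 = 1, t = 0 − 3·1 = -3  (check: 813·1 + 232·(-3) = 117)
  q = 1: r = 115, s = 0 − 1·1 = -1, t = 1 − 1·(-3) = 4  (check: 813·(-1) + 232·4 = 115)
  q = 1: r = 2, s = 1 − 1·(-1) = 2, t = -3 − 1·4 = -7  (check: 813·2 + 232·(-7) = 2)
  q = 57: r = 1, s = -1 − 57·2 = -115, t = 4 − 57·(-7) = 403  (check: 813·(-115) + 232·403 = 1)
The row with r = 1 (the gcd) gives the Bezout coefficients s = -115, t = 403.
Result: 813 · (-115) + 232 · (403) = 1.

gcd(813, 232) = 1; s = -115, t = 403 (check: 813·(-115) + 232·403 = 1).


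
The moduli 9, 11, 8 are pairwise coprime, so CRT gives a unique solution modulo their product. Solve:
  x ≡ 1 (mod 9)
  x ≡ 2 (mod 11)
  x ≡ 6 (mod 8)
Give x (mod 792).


Moduli 9, 11, 8 are pairwise coprime; by CRT there is a unique solution modulo M = 9 · 11 · 8 = 792.
Solve pairwise, accumulating the modulus:
  Start with x ≡ 1 (mod 9).
  Combine with x ≡ 2 (mod 11): since gcd(9, 11) = 1, we get a unique residue mod 99.
    Write x = 1 + 9·t and substitute into x ≡ 2 (mod 11): 9·t ≡ 2 − 1 = 1 (mod 11).
    The inverse of 9 mod 11 is 5 (since 9·5 = 45 = 4·11 + 1), so t ≡ 5·1 = 5 ≡ 5 (mod 11).
    Then x = 1 + 9·5 = 46, valid modulo lcm(9, 11) = 99: x ≡ 46 (mod 99).
  Combine with x ≡ 6 (mod 8): since gcd(99, 8) = 1, we get a unique residue mod 792.
    Write x = 46 + 99·t and substitute into x ≡ 6 (mod 8): 99·t ≡ 6 − 46 = -40 (mod 8).
    Reduce coefficients mod 8: 3·t ≡ 0 (mod 8).
    The inverse of 3 mod 8 is 3 (since 3·3 = 9 = 1·8 + 1), so t ≡ 3·0 = 0 ≡ 0 (mod 8).
    Then x = 46 + 99·0 = 46, valid modulo lcm(99, 8) = 792: x ≡ 46 (mod 792).
Verify: 46 mod 9 = 1 ✓, 46 mod 11 = 2 ✓, 46 mod 8 = 6 ✓.

x ≡ 46 (mod 792).


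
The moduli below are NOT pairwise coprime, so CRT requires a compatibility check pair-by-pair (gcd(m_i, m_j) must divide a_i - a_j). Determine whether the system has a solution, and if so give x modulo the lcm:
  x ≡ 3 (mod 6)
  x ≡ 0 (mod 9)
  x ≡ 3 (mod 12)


Moduli 6, 9, 12 are not pairwise coprime, so CRT works modulo lcm(m_i) when all pairwise compatibility conditions hold.
Pairwise compatibility: gcd(m_i, m_j) must divide a_i - a_j for every pair.
Merge one congruence at a time:
  Start: x ≡ 3 (mod 6).
  Combine with x ≡ 0 (mod 9): gcd(6, 9) = 3; 0 - 3 = -3, which IS divisible by 3, so compatible.
    Write x = 3 + 6·t and substitute into x ≡ 0 (mod 9): 6·t ≡ 0 − 3 = -3 (mod 9).
    Divide the congruence (and modulus) by g = 3: 2·t ≡ -1 (mod 3).
    Reduce coefficients mod 3: 2·t ≡ 2 (mod 3).
    The inverse of 2 mod 3 is 2 (since 2·2 = 4 = 1·3 + 1), so t ≡ 2·2 = 4 ≡ 1 (mod 3).
    Then x = 3 + 6·1 = 9, valid modulo lcm(6, 9) = 18: x ≡ 9 (mod 18).
  Combine with x ≡ 3 (mod 12): gcd(18, 12) = 6; 3 - 9 = -6, which IS divisible by 6, so compatible.
    Write x = 9 + 18·t and substitute into x ≡ 3 (mod 12): 18·t ≡ 3 − 9 = -6 (mod 12).
    Divide the congruence (and modulus) by g = 6: 3·t ≡ -1 (mod 2).
    Reduce coefficients mod 2: 1·t ≡ 1 (mod 2).
    So t ≡ 1 (mod 2).
    Then x = 9 + 18·1 = 27, valid modulo lcm(18, 12) = 36: x ≡ 27 (mod 36).
Verify: 27 mod 6 = 3, 27 mod 9 = 0, 27 mod 12 = 3.

x ≡ 27 (mod 36).


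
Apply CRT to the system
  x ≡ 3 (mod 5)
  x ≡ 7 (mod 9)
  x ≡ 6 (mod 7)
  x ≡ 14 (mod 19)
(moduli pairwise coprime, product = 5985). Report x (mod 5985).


Product of moduli M = 5 · 9 · 7 · 19 = 5985.
Merge one congruence at a time:
  Start: x ≡ 3 (mod 5).
  Combine with x ≡ 7 (mod 9); new modulus lcm = 45.
    Write x = 3 + 5·t and substitute into x ≡ 7 (mod 9): 5·t ≡ 7 − 3 = 4 (mod 9).
    The inverse of 5 mod 9 is 2 (since 5·2 = 10 = 1·9 + 1), so t ≡ 2·4 = 8 ≡ 8 (mod 9).
    Then x = 3 + 5·8 = 43, valid modulo lcm(5, 9) = 45: x ≡ 43 (mod 45).
  Combine with x ≡ 6 (mod 7); new modulus lcm = 315.
    Write x = 43 + 45·t and substitute into x ≡ 6 (mod 7): 45·t ≡ 6 − 43 = -37 (mod 7).
    Reduce coefficients mod 7: 3·t ≡ 5 (mod 7).
    The inverse of 3 mod 7 is 5 (since 3·5 = 15 = 2·7 + 1), so t ≡ 5·5 = 25 ≡ 4 (mod 7).
    Then x = 43 + 45·4 = 223, valid modulo lcm(45, 7) = 315: x ≡ 223 (mod 315).
  Combine with x ≡ 14 (mod 19); new modulus lcm = 5985.
    Write x = 223 + 315·t and substitute into x ≡ 14 (mod 19): 315·t ≡ 14 − 223 = -209 (mod 19).
    Reduce coefficients mod 19: 11·t ≡ 0 (mod 19).
    The inverse of 11 mod 19 is 7 (since 11·7 = 77 = 4·19 + 1), so t ≡ 7·0 = 0 ≡ 0 (mod 19).
    Then x = 223 + 315·0 = 223, valid modulo lcm(315, 19) = 5985: x ≡ 223 (mod 5985).
Verify against each original: 223 mod 5 = 3, 223 mod 9 = 7, 223 mod 7 = 6, 223 mod 19 = 14.

x ≡ 223 (mod 5985).


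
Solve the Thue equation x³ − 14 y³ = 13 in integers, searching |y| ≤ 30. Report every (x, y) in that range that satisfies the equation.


The equation is x³ - 14y³ = 13. For fixed y, x³ = 14·y³ + 13, so a solution requires the RHS to be a perfect cube.
Strategy: iterate y from -30 to 30, compute RHS = 14·y³ + 13, and check whether it is a (positive or negative) perfect cube.
Check small values of y:
  y = 0: RHS = 13 is not a perfect cube.
  y = 1: RHS = 27 = (3)³ ⇒ x = 3 works.
  y = -1: RHS = -1 = (-1)³ ⇒ x = -1 works.
  y = 2: RHS = 125 = (5)³ ⇒ x = 5 works.
  y = -2: RHS = -99 is not a perfect cube.
  y = 3: RHS = 391 is not a perfect cube.
  y = -3: RHS = -365 is not a perfect cube.
Continuing the search up to |y| = 30 finds no further solutions beyond those listed.
Collected solutions: (-1, -1), (3, 1), (5, 2).

Solutions (with |y| ≤ 30): (-1, -1), (3, 1), (5, 2).


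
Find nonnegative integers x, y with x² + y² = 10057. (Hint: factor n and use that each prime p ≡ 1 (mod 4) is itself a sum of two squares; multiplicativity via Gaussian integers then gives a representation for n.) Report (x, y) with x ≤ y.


Step 1: Factor n = 10057 = 89 · 113.
Step 2: Check the mod-4 condition on each prime factor: 89 ≡ 1 (mod 4), exponent 1; 113 ≡ 1 (mod 4), exponent 1.
All primes ≡ 3 (mod 4) appear to even exponent (or don't appear), so by the two-squares theorem n IS expressible as a sum of two squares.
Step 3: Build a representation. Here n = 89 · 113 is a product of primes ≡ 1 (mod 4). Each prime p ≡ 1 (mod 4) is itself a sum of two squares; find a² by testing p − a² for a perfect square:
  89: 89 − 1² = 88, 89 − 2² = 85, 89 − 3² = 80, 89 − 4² = 73, 89 − 5² = 64 = 8² ⇒ 89 = 5² + 8².
  113: 113 − 1² = 112, 113 − 2² = 109, 113 − 3² = 104, 113 − 4² = 97, 113 − 5² = 88, 113 − 6² = 77, 113 − 7² = 64 = 8² ⇒ 113 = 7² + 8².
  Combine using the Brahmagupta–Fibonacci identity (a² + b²)(c² + d²) = (ac − bd)² + (ad + bc)² = (ac + bd)² + (ad − bc)²:
  89 · 113 = 10057: from (5² + 8²)(7² + 8²), take (5·7 − 8·8, 5·8 + 8·7) = (35 − 64, 40 + 56) = (-29, 96); dropping signs (only squares matter) gives (29, 96); check 29² + 96² = 841 + 9216 = 10057 ✓.
Step 4: Order so x ≤ y and verify: 29² + 96² = 841 + 9216 = 10057 = n. ✓

n = 10057 = 29² + 96² (one valid representation with x ≤ y).


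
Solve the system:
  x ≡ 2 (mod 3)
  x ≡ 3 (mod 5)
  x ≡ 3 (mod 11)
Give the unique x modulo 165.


Moduli 3, 5, 11 are pairwise coprime; by CRT there is a unique solution modulo M = 3 · 5 · 11 = 165.
Solve pairwise, accumulating the modulus:
  Start with x ≡ 2 (mod 3).
  Combine with x ≡ 3 (mod 5): since gcd(3, 5) = 1, we get a unique residue mod 15.
    Write x = 2 + 3·t and substitute into x ≡ 3 (mod 5): 3·t ≡ 3 − 2 = 1 (mod 5).
    The inverse of 3 mod 5 is 2 (since 3·2 = 6 = 1·5 + 1), so t ≡ 2·1 = 2 ≡ 2 (mod 5).
    Then x = 2 + 3·2 = 8, valid modulo lcm(3, 5) = 15: x ≡ 8 (mod 15).
  Combine with x ≡ 3 (mod 11): since gcd(15, 11) = 1, we get a unique residue mod 165.
    Write x = 8 + 15·t and substitute into x ≡ 3 (mod 11): 15·t ≡ 3 − 8 = -5 (mod 11).
    Reduce coefficients mod 11: 4·t ≡ 6 (mod 11).
    The inverse of 4 mod 11 is 3 (since 4·3 = 12 = 1·11 + 1), so t ≡ 3·6 = 18 ≡ 7 (mod 11).
    Then x = 8 + 15·7 = 113, valid modulo lcm(15, 11) = 165: x ≡ 113 (mod 165).
Verify: 113 mod 3 = 2 ✓, 113 mod 5 = 3 ✓, 113 mod 11 = 3 ✓.

x ≡ 113 (mod 165).


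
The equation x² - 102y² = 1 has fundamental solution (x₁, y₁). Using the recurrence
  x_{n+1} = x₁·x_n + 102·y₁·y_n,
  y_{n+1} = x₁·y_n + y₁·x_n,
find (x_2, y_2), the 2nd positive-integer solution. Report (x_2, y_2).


Step 1: Find the fundamental solution (x₁, y₁) of x² - 102y² = 1.
  Expand √102 as a continued fraction. a₀ = ⌊√102⌋ = 10; iterate m_{k+1} = d_k·a_k − m_k, d_{k+1} = (102 − m_{k+1}²)/d_k, a_{k+1} = ⌊(a₀ + m_{k+1})/d_{k+1}⌋ (starting m₀ = 0, d₀ = 1), with convergents p_k = a_k·p_{k-1} + p_{k-2}, q_k = a_k·q_{k-1} + q_{k-2} (p₋₁ = 1, q₋₁ = 0):
  k = 0: a₀ = 10; p₀/q₀ = 10/1; p₀² − 102·q₀² = 100 − 102 = -2.
  k = 1: m = 10, d = 2, a = ⌊(10 + 10)/2⌋ = 10; p/q = (10·10 + 1)/(10·1 + 0) = 101/10; p² − 102·q² = 10201 − 10200 = 1.
  The first convergent with p² − 102·q² = 1 gives the fundamental solution (x₁, y₁) = (101, 10).
Step 2: Apply the recurrence (x_{n+1}, y_{n+1}) = (x₁x_n + 102y₁y_n, x₁y_n + y₁x_n) repeatedly.
  From (x_1, y_1) = (101, 10): x_2 = 101·101 + 102·10·10 = 20401; y_2 = 101·10 + 10·101 = 2020.
Step 3: Verify x_2² - 102·y_2² = 416200801 - 416200800 = 1 (should be 1). ✓

(x_1, y_1) = (101, 10); (x_2, y_2) = (20401, 2020).


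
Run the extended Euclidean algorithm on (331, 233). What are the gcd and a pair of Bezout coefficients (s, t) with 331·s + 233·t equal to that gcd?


Euclidean algorithm on (331, 233) — divide until remainder is 0:
  331 = 1 · 233 + 98
  233 = 2 · 98 + 37
  98 = 2 · 37 + 24
  37 = 1 · 24 + 13
  24 = 1 · 13 + 11
  13 = 1 · 11 + 2
  11 = 5 · 2 + 1
  2 = 2 · 1 + 0
gcd(331, 233) = 1.
Track Bezout coefficients alongside the remainders: start with r₀ = 331 = a·1 + b·0 (s = 1, t = 0) and r₁ = 233 = a·0 + b·1 (s = 0, t = 1); each new remainder r_{k+1} = r_{k-1} − q_k·r_k inherits s_{k+1} = s_{k-1} − q_k·s_k, t_{k+1} = t_{k-1} − q_k·t_k, so r_k = a·s_k + b·t_k at every step:
  q = 1: r = 98, s = 1 − 1·0 = 1, t = 0 − 1·1 = -1  (check: 331·1 + 233·(-1) = 98)
  q = 2: r = 37, s = 0 − 2·1 = -2, t = 1 − 2·(-1) = 3  (check: 331·(-2) + 233·3 = 37)
  q = 2: r = 24, s = 1 − 2·(-2) = 5, t = -1 − 2·3 = -7  (check: 331·5 + 233·(-7) = 24)
  q = 1: r = 13, s = -2 − 1·5 = -7, t = 3 − 1·(-7) = 10  (check: 331·(-7) + 233·10 = 13)
  q = 1: r = 11, s = 5 − 1·(-7) = 12, t = -7 − 1·10 = -17  (check: 331·12 + 233·(-17) = 11)
  q = 1: r = 2, s = -7 − 1·12 = -19, t = 10 − 1·(-17) = 27  (check: 331·(-19) + 233·27 = 2)
  q = 5: r = 1, s = 12 − 5·(-19) = 107, t = -17 − 5·27 = -152  (check: 331·107 + 233·(-152) = 1)
The row with r = 1 (the gcd) gives the Bezout coefficients s = 107, t = -152.
Result: 331 · (107) + 233 · (-152) = 1.

gcd(331, 233) = 1; s = 107, t = -152 (check: 331·107 + 233·(-152) = 1).


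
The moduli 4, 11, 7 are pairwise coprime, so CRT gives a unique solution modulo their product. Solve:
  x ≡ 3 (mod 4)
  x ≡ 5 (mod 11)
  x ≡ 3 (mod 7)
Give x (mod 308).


Moduli 4, 11, 7 are pairwise coprime; by CRT there is a unique solution modulo M = 4 · 11 · 7 = 308.
Solve pairwise, accumulating the modulus:
  Start with x ≡ 3 (mod 4).
  Combine with x ≡ 5 (mod 11): since gcd(4, 11) = 1, we get a unique residue mod 44.
    Write x = 3 + 4·t and substitute into x ≡ 5 (mod 11): 4·t ≡ 5 − 3 = 2 (mod 11).
    The inverse of 4 mod 11 is 3 (since 4·3 = 12 = 1·11 + 1), so t ≡ 3·2 = 6 ≡ 6 (mod 11).
    Then x = 3 + 4·6 = 27, valid modulo lcm(4, 11) = 44: x ≡ 27 (mod 44).
  Combine with x ≡ 3 (mod 7): since gcd(44, 7) = 1, we get a unique residue mod 308.
    Write x = 27 + 44·t and substitute into x ≡ 3 (mod 7): 44·t ≡ 3 − 27 = -24 (mod 7).
    Reduce coefficients mod 7: 2·t ≡ 4 (mod 7).
    The inverse of 2 mod 7 is 4 (since 2·4 = 8 = 1·7 + 1), so t ≡ 4·4 = 16 ≡ 2 (mod 7).
    Then x = 27 + 44·2 = 115, valid modulo lcm(44, 7) = 308: x ≡ 115 (mod 308).
Verify: 115 mod 4 = 3 ✓, 115 mod 11 = 5 ✓, 115 mod 7 = 3 ✓.

x ≡ 115 (mod 308).


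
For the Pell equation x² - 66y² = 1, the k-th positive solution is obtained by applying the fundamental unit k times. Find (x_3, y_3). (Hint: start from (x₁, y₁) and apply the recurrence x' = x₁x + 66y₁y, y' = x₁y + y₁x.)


Step 1: Find the fundamental solution (x₁, y₁) of x² - 66y² = 1.
  Expand √66 as a continued fraction. a₀ = ⌊√66⌋ = 8; iterate m_{k+1} = d_k·a_k − m_k, d_{k+1} = (66 − m_{k+1}²)/d_k, a_{k+1} = ⌊(a₀ + m_{k+1})/d_{k+1}⌋ (starting m₀ = 0, d₀ = 1), with convergents p_k = a_k·p_{k-1} + p_{k-2}, q_k = a_k·q_{k-1} + q_{k-2} (p₋₁ = 1, q₋₁ = 0):
  k = 0: a₀ = 8; p₀/q₀ = 8/1; p₀² − 66·q₀² = 64 − 66 = -2.
  k = 1: m = 8, d = 2, a = ⌊(8 + 8)/2⌋ = 8; p/q = (8·8 + 1)/(8·1 + 0) = 65/8; p² − 66·q² = 4225 − 4224 = 1.
  The first convergent with p² − 66·q² = 1 gives the fundamental solution (x₁, y₁) = (65, 8).
Step 2: Apply the recurrence (x_{n+1}, y_{n+1}) = (x₁x_n + 66y₁y_n, x₁y_n + y₁x_n) repeatedly.
  From (x_1, y_1) = (65, 8): x_2 = 65·65 + 66·8·8 = 8449; y_2 = 65·8 + 8·65 = 1040.
  From (x_2, y_2) = (8449, 1040): x_3 = 65·8449 + 66·8·1040 = 1098305; y_3 = 65·1040 + 8·8449 = 135192.
Step 3: Verify x_3² - 66·y_3² = 1206273873025 - 1206273873024 = 1 (should be 1). ✓

(x_1, y_1) = (65, 8); (x_3, y_3) = (1098305, 135192).


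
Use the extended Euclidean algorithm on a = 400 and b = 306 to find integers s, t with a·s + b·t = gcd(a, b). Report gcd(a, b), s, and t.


Euclidean algorithm on (400, 306) — divide until remainder is 0:
  400 = 1 · 306 + 94
  306 = 3 · 94 + 24
  94 = 3 · 24 + 22
  24 = 1 · 22 + 2
  22 = 11 · 2 + 0
gcd(400, 306) = 2.
Track Bezout coefficients alongside the remainders: start with r₀ = 400 = a·1 + b·0 (s = 1, t = 0) and r₁ = 306 = a·0 + b·1 (s = 0, t = 1); each new remainder r_{k+1} = r_{k-1} − q_k·r_k inherits s_{k+1} = s_{k-1} − q_k·s_k, t_{k+1} = t_{k-1} − q_k·t_k, so r_k = a·s_k + b·t_k at every step:
  q = 1: r = 94, s = 1 − 1·0 = 1, t = 0 − 1·1 = -1  (check: 400·1 + 306·(-1) = 94)
  q = 3: r = 24, s = 0 − 3·1 = -3, t = 1 − 3·(-1) = 4  (check: 400·(-3) + 306·4 = 24)
  q = 3: r = 22, s = 1 − 3·(-3) = 10, t = -1 − 3·4 = -13  (check: 400·10 + 306·(-13) = 22)
  q = 1: r = 2, s = -3 − 1·10 = -13, t = 4 − 1·(-13) = 17  (check: 400·(-13) + 306·17 = 2)
The row with r = 2 (the gcd) gives the Bezout coefficients s = -13, t = 17.
Result: 400 · (-13) + 306 · (17) = 2.

gcd(400, 306) = 2; s = -13, t = 17 (check: 400·(-13) + 306·17 = 2).


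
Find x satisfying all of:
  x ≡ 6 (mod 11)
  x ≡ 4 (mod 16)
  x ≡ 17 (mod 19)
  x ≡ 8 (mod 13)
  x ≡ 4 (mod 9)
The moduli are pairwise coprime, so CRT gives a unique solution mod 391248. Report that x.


Product of moduli M = 11 · 16 · 19 · 13 · 9 = 391248.
Merge one congruence at a time:
  Start: x ≡ 6 (mod 11).
  Combine with x ≡ 4 (mod 16); new modulus lcm = 176.
    Write x = 6 + 11·t and substitute into x ≡ 4 (mod 16): 11·t ≡ 4 − 6 = -2 (mod 16).
    Reduce coefficients mod 16: 11·t ≡ 14 (mod 16).
    The inverse of 11 mod 16 is 3 (since 11·3 = 33 = 2·16 + 1), so t ≡ 3·14 = 42 ≡ 10 (mod 16).
    Then x = 6 + 11·10 = 116, valid modulo lcm(11, 16) = 176: x ≡ 116 (mod 176).
  Combine with x ≡ 17 (mod 19); new modulus lcm = 3344.
    Write x = 116 + 176·t and substitute into x ≡ 17 (mod 19): 176·t ≡ 17 − 116 = -99 (mod 19).
    Reduce coefficients mod 19: 5·t ≡ 15 (mod 19).
    The inverse of 5 mod 19 is 4 (since 5·4 = 20 = 1·19 + 1), so t ≡ 4·15 = 60 ≡ 3 (mod 19).
    Then x = 116 + 176·3 = 644, valid modulo lcm(176, 19) = 3344: x ≡ 644 (mod 3344).
  Combine with x ≡ 8 (mod 13); new modulus lcm = 43472.
    Write x = 644 + 3344·t and substitute into x ≡ 8 (mod 13): 3344·t ≡ 8 − 644 = -636 (mod 13).
    Reduce coefficients mod 13: 3·t ≡ 1 (mod 13).
    The inverse of 3 mod 13 is 9 (since 3·9 = 27 = 2·13 + 1), so t ≡ 9·1 = 9 ≡ 9 (mod 13).
    Then x = 644 + 3344·9 = 30740, valid modulo lcm(3344, 13) = 43472: x ≡ 30740 (mod 43472).
  Combine with x ≡ 4 (mod 9); new modulus lcm = 391248.
    Write x = 30740 + 43472·t and substitute into x ≡ 4 (mod 9): 43472·t ≡ 4 − 30740 = -30736 (mod 9).
    Reduce coefficients mod 9: 2·t ≡ 8 (mod 9).
    The inverse of 2 mod 9 is 5 (since 2·5 = 10 = 1·9 + 1), so t ≡ 5·8 = 40 ≡ 4 (mod 9).
    Then x = 30740 + 43472·4 = 204628, valid modulo lcm(43472, 9) = 391248: x ≡ 204628 (mod 391248).
Verify against each original: 204628 mod 11 = 6, 204628 mod 16 = 4, 204628 mod 19 = 17, 204628 mod 13 = 8, 204628 mod 9 = 4.

x ≡ 204628 (mod 391248).


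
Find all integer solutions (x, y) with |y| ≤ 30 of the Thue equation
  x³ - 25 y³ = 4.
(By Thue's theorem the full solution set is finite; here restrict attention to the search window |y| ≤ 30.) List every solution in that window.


The equation is x³ - 25y³ = 4. For fixed y, x³ = 25·y³ + 4, so a solution requires the RHS to be a perfect cube.
Strategy: iterate y from -30 to 30, compute RHS = 25·y³ + 4, and check whether it is a (positive or negative) perfect cube.
Check small values of y:
  y = 0: RHS = 4 is not a perfect cube.
  y = 1: RHS = 29 is not a perfect cube.
  y = -1: RHS = -21 is not a perfect cube.
  y = 2: RHS = 204 is not a perfect cube.
  y = -2: RHS = -196 is not a perfect cube.
  y = 3: RHS = 679 is not a perfect cube.
  y = -3: RHS = -671 is not a perfect cube.
Continuing the search up to |y| = 30 finds no solutions either.
No (x, y) in the scanned range satisfies the equation.

No integer solutions with |y| ≤ 30.


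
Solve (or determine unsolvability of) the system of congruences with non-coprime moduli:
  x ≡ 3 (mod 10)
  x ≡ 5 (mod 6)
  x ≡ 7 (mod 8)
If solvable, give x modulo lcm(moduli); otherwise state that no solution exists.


Moduli 10, 6, 8 are not pairwise coprime, so CRT works modulo lcm(m_i) when all pairwise compatibility conditions hold.
Pairwise compatibility: gcd(m_i, m_j) must divide a_i - a_j for every pair.
Merge one congruence at a time:
  Start: x ≡ 3 (mod 10).
  Combine with x ≡ 5 (mod 6): gcd(10, 6) = 2; 5 - 3 = 2, which IS divisible by 2, so compatible.
    Write x = 3 + 10·t and substitute into x ≡ 5 (mod 6): 10·t ≡ 5 − 3 = 2 (mod 6).
    Divide the congruence (and modulus) by g = 2: 5·t ≡ 1 (mod 3).
    Reduce coefficients mod 3: 2·t ≡ 1 (mod 3).
    The inverse of 2 mod 3 is 2 (since 2·2 = 4 = 1·3 + 1), so t ≡ 2·1 = 2 ≡ 2 (mod 3).
    Then x = 3 + 10·2 = 23, valid modulo lcm(10, 6) = 30: x ≡ 23 (mod 30).
  Combine with x ≡ 7 (mod 8): gcd(30, 8) = 2; 7 - 23 = -16, which IS divisible by 2, so compatible.
    Write x = 23 + 30·t and substitute into x ≡ 7 (mod 8): 30·t ≡ 7 − 23 = -16 (mod 8).
    Divide the congruence (and modulus) by g = 2: 15·t ≡ -8 (mod 4).
    Reduce coefficients mod 4: 3·t ≡ 0 (mod 4).
    The inverse of 3 mod 4 is 3 (since 3·3 = 9 = 2·4 + 1), so t ≡ 3·0 = 0 ≡ 0 (mod 4).
    Then x = 23 + 30·0 = 23, valid modulo lcm(30, 8) = 120: x ≡ 23 (mod 120).
Verify: 23 mod 10 = 3, 23 mod 6 = 5, 23 mod 8 = 7.

x ≡ 23 (mod 120).


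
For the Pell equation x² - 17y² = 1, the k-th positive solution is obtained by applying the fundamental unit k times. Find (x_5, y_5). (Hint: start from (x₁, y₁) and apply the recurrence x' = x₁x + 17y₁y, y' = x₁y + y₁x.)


Step 1: Find the fundamental solution (x₁, y₁) of x² - 17y² = 1.
  Expand √17 as a continued fraction. a₀ = ⌊√17⌋ = 4; iterate m_{k+1} = d_k·a_k − m_k, d_{k+1} = (17 − m_{k+1}²)/d_k, a_{k+1} = ⌊(a₀ + m_{k+1})/d_{k+1}⌋ (starting m₀ = 0, d₀ = 1), with convergents p_k = a_k·p_{k-1} + p_{k-2}, q_k = a_k·q_{k-1} + q_{k-2} (p₋₁ = 1, q₋₁ = 0):
  k = 0: a₀ = 4; p₀/q₀ = 4/1; p₀² − 17·q₀² = 16 − 17 = -1.
  k = 1: m = 4, d = 1, a = ⌊(4 + 4)/1⌋ = 8; p/q = (8·4 + 1)/(8·1 + 0) = 33/8; p² − 17·q² = 1089 − 1088 = 1.
  The first convergent with p² − 17·q² = 1 gives the fundamental solution (x₁, y₁) = (33, 8).
Step 2: Apply the recurrence (x_{n+1}, y_{n+1}) = (x₁x_n + 17y₁y_n, x₁y_n + y₁x_n) repeatedly.
  From (x_1, y_1) = (33, 8): x_2 = 33·33 + 17·8·8 = 2177; y_2 = 33·8 + 8·33 = 528.
  From (x_2, y_2) = (2177, 528): x_3 = 33·2177 + 17·8·528 = 143649; y_3 = 33·528 + 8·2177 = 34840.
  From (x_3, y_3) = (143649, 34840): x_4 = 33·143649 + 17·8·34840 = 9478657; y_4 = 33·34840 + 8·143649 = 2298912.
  From (x_4, y_4) = (9478657, 2298912): x_5 = 33·9478657 + 17·8·2298912 = 625447713; y_5 = 33·2298912 + 8·9478657 = 151693352.
Step 3: Verify x_5² - 17·y_5² = 391184841696930369 - 391184841696930368 = 1 (should be 1). ✓

(x_1, y_1) = (33, 8); (x_5, y_5) = (625447713, 151693352).


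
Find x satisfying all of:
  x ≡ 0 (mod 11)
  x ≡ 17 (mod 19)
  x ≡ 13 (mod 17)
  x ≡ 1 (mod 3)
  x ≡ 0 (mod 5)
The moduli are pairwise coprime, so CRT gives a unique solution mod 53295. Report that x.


Product of moduli M = 11 · 19 · 17 · 3 · 5 = 53295.
Merge one congruence at a time:
  Start: x ≡ 0 (mod 11).
  Combine with x ≡ 17 (mod 19); new modulus lcm = 209.
    Write x = 0 + 11·t and substitute into x ≡ 17 (mod 19): 11·t ≡ 17 − 0 = 17 (mod 19).
    The inverse of 11 mod 19 is 7 (since 11·7 = 77 = 4·19 + 1), so t ≡ 7·17 = 119 ≡ 5 (mod 19).
    Then x = 0 + 11·5 = 55, valid modulo lcm(11, 19) = 209: x ≡ 55 (mod 209).
  Combine with x ≡ 13 (mod 17); new modulus lcm = 3553.
    Write x = 55 + 209·t and substitute into x ≡ 13 (mod 17): 209·t ≡ 13 − 55 = -42 (mod 17).
    Reduce coefficients mod 17: 5·t ≡ 9 (mod 17).
    The inverse of 5 mod 17 is 7 (since 5·7 = 35 = 2·17 + 1), so t ≡ 7·9 = 63 ≡ 12 (mod 17).
    Then x = 55 + 209·12 = 2563, valid modulo lcm(209, 17) = 3553: x ≡ 2563 (mod 3553).
  Combine with x ≡ 1 (mod 3); new modulus lcm = 10659.
    Write x = 2563 + 3553·t and substitute into x ≡ 1 (mod 3): 3553·t ≡ 1 − 2563 = -2562 (mod 3).
    Reduce coefficients mod 3: 1·t ≡ 0 (mod 3).
    So t ≡ 0 (mod 3).
    Then x = 2563 + 3553·0 = 2563, valid modulo lcm(3553, 3) = 10659: x ≡ 2563 (mod 10659).
  Combine with x ≡ 0 (mod 5); new modulus lcm = 53295.
    Write x = 2563 + 10659·t and substitute into x ≡ 0 (mod 5): 10659·t ≡ 0 − 2563 = -2563 (mod 5).
    Reduce coefficients mod 5: 4·t ≡ 2 (mod 5).
    The inverse of 4 mod 5 is 4 (since 4·4 = 16 = 3·5 + 1), so t ≡ 4·2 = 8 ≡ 3 (mod 5).
    Then x = 2563 + 10659·3 = 34540, valid modulo lcm(10659, 5) = 53295: x ≡ 34540 (mod 53295).
Verify against each original: 34540 mod 11 = 0, 34540 mod 19 = 17, 34540 mod 17 = 13, 34540 mod 3 = 1, 34540 mod 5 = 0.

x ≡ 34540 (mod 53295).


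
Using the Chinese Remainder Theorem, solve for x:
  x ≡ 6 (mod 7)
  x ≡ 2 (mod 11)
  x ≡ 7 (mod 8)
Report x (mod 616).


Moduli 7, 11, 8 are pairwise coprime; by CRT there is a unique solution modulo M = 7 · 11 · 8 = 616.
Solve pairwise, accumulating the modulus:
  Start with x ≡ 6 (mod 7).
  Combine with x ≡ 2 (mod 11): since gcd(7, 11) = 1, we get a unique residue mod 77.
    Write x = 6 + 7·t and substitute into x ≡ 2 (mod 11): 7·t ≡ 2 − 6 = -4 (mod 11).
    Reduce coefficients mod 11: 7·t ≡ 7 (mod 11).
    The inverse of 7 mod 11 is 8 (since 7·8 = 56 = 5·11 + 1), so t ≡ 8·7 = 56 ≡ 1 (mod 11).
    Then x = 6 + 7·1 = 13, valid modulo lcm(7, 11) = 77: x ≡ 13 (mod 77).
  Combine with x ≡ 7 (mod 8): since gcd(77, 8) = 1, we get a unique residue mod 616.
    Write x = 13 + 77·t and substitute into x ≡ 7 (mod 8): 77·t ≡ 7 − 13 = -6 (mod 8).
    Reduce coefficients mod 8: 5·t ≡ 2 (mod 8).
    The inverse of 5 mod 8 is 5 (since 5·5 = 25 = 3·8 + 1), so t ≡ 5·2 = 10 ≡ 2 (mod 8).
    Then x = 13 + 77·2 = 167, valid modulo lcm(77, 8) = 616: x ≡ 167 (mod 616).
Verify: 167 mod 7 = 6 ✓, 167 mod 11 = 2 ✓, 167 mod 8 = 7 ✓.

x ≡ 167 (mod 616).


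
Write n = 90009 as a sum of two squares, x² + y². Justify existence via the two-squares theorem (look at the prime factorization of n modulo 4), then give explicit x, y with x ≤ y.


Step 1: Factor n = 90009 = 3^2 · 73 · 137.
Step 2: Check the mod-4 condition on each prime factor: 3 ≡ 3 (mod 4), exponent 2 (must be even); 73 ≡ 1 (mod 4), exponent 1; 137 ≡ 1 (mod 4), exponent 1.
All primes ≡ 3 (mod 4) appear to even exponent (or don't appear), so by the two-squares theorem n IS expressible as a sum of two squares.
Step 3: Build a representation. Group n = k² · m with k = 3 and m = 73 · 137 = 10001 (a product of primes ≡ 1 (mod 4)); a representation of m scales to one of n via (k·x)² + (k·y)² = k²(x² + y²). Each prime p ≡ 1 (mod 4) is itself a sum of two squares; find a² by testing p − a² for a perfect square:
  73: 73 − 1² = 72, 73 − 2² = 69, 73 − 3² = 64 = 8² ⇒ 73 = 3² + 8².
  137: 137 − 1² = 136, 137 − 2² = 133, 137 − 3² = 128, 137 − 4² = 121 = 11² ⇒ 137 = 4² + 11².
  Combine using the Brahmagupta–Fibonacci identity (a² + b²)(c² + d²) = (ac − bd)² + (ad + bc)² = (ac + bd)² + (ad − bc)²:
  73 · 137 = 10001: from (3² + 8²)(4² + 11²), take (3·4 − 8·11, 3·11 + 8·4) = (12 − 88, 33 + 32) = (-76, 65); dropping signs (only squares matter) gives (76, 65); check 76² + 65² = 5776 + 4225 = 10001 ✓.
  Scale by k = 3: (3·76, 3·65) = (228, 195).
Step 4: Order so x ≤ y and verify: 195² + 228² = 38025 + 51984 = 90009 = n. ✓

n = 90009 = 195² + 228² (one valid representation with x ≤ y).


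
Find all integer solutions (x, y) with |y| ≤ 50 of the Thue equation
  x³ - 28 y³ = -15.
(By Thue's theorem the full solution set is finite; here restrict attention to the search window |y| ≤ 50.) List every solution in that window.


The equation is x³ - 28y³ = -15. For fixed y, x³ = 28·y³ − 15, so a solution requires the RHS to be a perfect cube.
Strategy: iterate y from -50 to 50, compute RHS = 28·y³ − 15, and check whether it is a (positive or negative) perfect cube.
Check small values of y:
  y = 0: RHS = -15 is not a perfect cube.
  y = 1: RHS = 13 is not a perfect cube.
  y = -1: RHS = -43 is not a perfect cube.
  y = 2: RHS = 209 is not a perfect cube.
  y = -2: RHS = -239 is not a perfect cube.
  y = 3: RHS = 741 is not a perfect cube.
  y = -3: RHS = -771 is not a perfect cube.
Continuing the search up to |y| = 50 finds no solutions either.
No (x, y) in the scanned range satisfies the equation.

No integer solutions with |y| ≤ 50.


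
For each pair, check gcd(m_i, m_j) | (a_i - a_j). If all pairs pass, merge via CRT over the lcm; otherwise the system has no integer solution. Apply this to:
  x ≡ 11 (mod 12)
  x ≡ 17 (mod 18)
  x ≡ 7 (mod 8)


Moduli 12, 18, 8 are not pairwise coprime, so CRT works modulo lcm(m_i) when all pairwise compatibility conditions hold.
Pairwise compatibility: gcd(m_i, m_j) must divide a_i - a_j for every pair.
Merge one congruence at a time:
  Start: x ≡ 11 (mod 12).
  Combine with x ≡ 17 (mod 18): gcd(12, 18) = 6; 17 - 11 = 6, which IS divisible by 6, so compatible.
    Write x = 11 + 12·t and substitute into x ≡ 17 (mod 18): 12·t ≡ 17 − 11 = 6 (mod 18).
    Divide the congruence (and modulus) by g = 6: 2·t ≡ 1 (mod 3).
    The inverse of 2 mod 3 is 2 (since 2·2 = 4 = 1·3 + 1), so t ≡ 2·1 = 2 ≡ 2 (mod 3).
    Then x = 11 + 12·2 = 35, valid modulo lcm(12, 18) = 36: x ≡ 35 (mod 36).
  Combine with x ≡ 7 (mod 8): gcd(36, 8) = 4; 7 - 35 = -28, which IS divisible by 4, so compatible.
    Write x = 35 + 36·t and substitute into x ≡ 7 (mod 8): 36·t ≡ 7 − 35 = -28 (mod 8).
    Divide the congruence (and modulus) by g = 4: 9·t ≡ -7 (mod 2).
    Reduce coefficients mod 2: 1·t ≡ 1 (mod 2).
    So t ≡ 1 (mod 2).
    Then x = 35 + 36·1 = 71, valid modulo lcm(36, 8) = 72: x ≡ 71 (mod 72).
Verify: 71 mod 12 = 11, 71 mod 18 = 17, 71 mod 8 = 7.

x ≡ 71 (mod 72).


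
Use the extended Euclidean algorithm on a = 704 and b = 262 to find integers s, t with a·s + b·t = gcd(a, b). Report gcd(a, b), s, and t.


Euclidean algorithm on (704, 262) — divide until remainder is 0:
  704 = 2 · 262 + 180
  262 = 1 · 180 + 82
  180 = 2 · 82 + 16
  82 = 5 · 16 + 2
  16 = 8 · 2 + 0
gcd(704, 262) = 2.
Track Bezout coefficients alongside the remainders: start with r₀ = 704 = a·1 + b·0 (s = 1, t = 0) and r₁ = 262 = a·0 + b·1 (s = 0, t = 1); each new remainder r_{k+1} = r_{k-1} − q_k·r_k inherits s_{k+1} = s_{k-1} − q_k·s_k, t_{k+1} = t_{k-1} − q_k·t_k, so r_k = a·s_k + b·t_k at every step:
  q = 2: r = 180, s = 1 − 2·0 = 1, t = 0 − 2·1 = -2  (check: 704·1 + 262·(-2) = 180)
  q = 1: r = 82, s = 0 − 1·1 = -1, t = 1 − 1·(-2) = 3  (check: 704·(-1) + 262·3 = 82)
  q = 2: r = 16, s = 1 − 2·(-1) = 3, t = -2 − 2·3 = -8  (check: 704·3 + 262·(-8) = 16)
  q = 5: r = 2, s = -1 − 5·3 = -16, t = 3 − 5·(-8) = 43  (check: 704·(-16) + 262·43 = 2)
The row with r = 2 (the gcd) gives the Bezout coefficients s = -16, t = 43.
Result: 704 · (-16) + 262 · (43) = 2.

gcd(704, 262) = 2; s = -16, t = 43 (check: 704·(-16) + 262·43 = 2).


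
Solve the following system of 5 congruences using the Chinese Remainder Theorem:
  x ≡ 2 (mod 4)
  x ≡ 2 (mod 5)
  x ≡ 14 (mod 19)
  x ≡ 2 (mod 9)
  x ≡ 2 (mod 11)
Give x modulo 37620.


Product of moduli M = 4 · 5 · 19 · 9 · 11 = 37620.
Merge one congruence at a time:
  Start: x ≡ 2 (mod 4).
  Combine with x ≡ 2 (mod 5); new modulus lcm = 20.
    Write x = 2 + 4·t and substitute into x ≡ 2 (mod 5): 4·t ≡ 2 − 2 = 0 (mod 5).
    The inverse of 4 mod 5 is 4 (since 4·4 = 16 = 3·5 + 1), so t ≡ 4·0 = 0 ≡ 0 (mod 5).
    Then x = 2 + 4·0 = 2, valid modulo lcm(4, 5) = 20: x ≡ 2 (mod 20).
  Combine with x ≡ 14 (mod 19); new modulus lcm = 380.
    Write x = 2 + 20·t and substitute into x ≡ 14 (mod 19): 20·t ≡ 14 − 2 = 12 (mod 19).
    Reduce coefficients mod 19: 1·t ≡ 12 (mod 19).
    So t ≡ 12 (mod 19).
    Then x = 2 + 20·12 = 242, valid modulo lcm(20, 19) = 380: x ≡ 242 (mod 380).
  Combine with x ≡ 2 (mod 9); new modulus lcm = 3420.
    Write x = 242 + 380·t and substitute into x ≡ 2 (mod 9): 380·t ≡ 2 − 242 = -240 (mod 9).
    Reduce coefficients mod 9: 2·t ≡ 3 (mod 9).
    The inverse of 2 mod 9 is 5 (since 2·5 = 10 = 1·9 + 1), so t ≡ 5·3 = 15 ≡ 6 (mod 9).
    Then x = 242 + 380·6 = 2522, valid modulo lcm(380, 9) = 3420: x ≡ 2522 (mod 3420).
  Combine with x ≡ 2 (mod 11); new modulus lcm = 37620.
    Write x = 2522 + 3420·t and substitute into x ≡ 2 (mod 11): 3420·t ≡ 2 − 2522 = -2520 (mod 11).
    Reduce coefficients mod 11: 10·t ≡ 10 (mod 11).
    The inverse of 10 mod 11 is 10 (since 10·10 = 100 = 9·11 + 1), so t ≡ 10·10 = 100 ≡ 1 (mod 11).
    Then x = 2522 + 3420·1 = 5942, valid modulo lcm(3420, 11) = 37620: x ≡ 5942 (mod 37620).
Verify against each original: 5942 mod 4 = 2, 5942 mod 5 = 2, 5942 mod 19 = 14, 5942 mod 9 = 2, 5942 mod 11 = 2.

x ≡ 5942 (mod 37620).
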